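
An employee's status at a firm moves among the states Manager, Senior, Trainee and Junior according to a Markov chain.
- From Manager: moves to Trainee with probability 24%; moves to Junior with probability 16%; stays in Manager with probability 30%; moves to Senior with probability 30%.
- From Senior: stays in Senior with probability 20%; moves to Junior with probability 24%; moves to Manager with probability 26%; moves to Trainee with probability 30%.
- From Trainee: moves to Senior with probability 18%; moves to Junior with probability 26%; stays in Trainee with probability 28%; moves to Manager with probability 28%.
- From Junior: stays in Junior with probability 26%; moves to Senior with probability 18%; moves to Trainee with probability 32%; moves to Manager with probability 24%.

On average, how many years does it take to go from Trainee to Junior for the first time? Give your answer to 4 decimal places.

4.3954

Let t(s) be the expected number of years to first reach Junior from state s, with t(Junior) = 0. Conditioning on the first year:
t(Manager) = 1 + 0.3·t(Manager) + 0.3·t(Senior) + 0.24·t(Trainee)
t(Senior) = 1 + 0.26·t(Manager) + 0.2·t(Senior) + 0.3·t(Trainee)
t(Trainee) = 1 + 0.28·t(Manager) + 0.18·t(Senior) + 0.28·t(Trainee)
Solving: t(Manager) = 4.8537, t(Senior) = 4.4757, t(Trainee) = 4.3954.
Expected years from Trainee to Junior: 4.3954.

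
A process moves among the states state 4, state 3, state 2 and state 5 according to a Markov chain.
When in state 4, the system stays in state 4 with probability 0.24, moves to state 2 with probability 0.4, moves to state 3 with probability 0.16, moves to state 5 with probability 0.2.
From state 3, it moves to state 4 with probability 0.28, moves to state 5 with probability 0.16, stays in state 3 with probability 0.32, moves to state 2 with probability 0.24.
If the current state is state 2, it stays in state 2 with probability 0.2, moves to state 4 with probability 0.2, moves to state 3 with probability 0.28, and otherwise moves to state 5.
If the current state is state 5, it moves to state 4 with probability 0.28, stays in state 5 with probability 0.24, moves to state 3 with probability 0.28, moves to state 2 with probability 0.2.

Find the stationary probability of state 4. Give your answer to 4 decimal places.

Let the stationary distribution be π with π = πP and π_1 + π_2 + π_3 + π_4 = 1.
π_1 = 0.24·π_1 + 0.28·π_2 + 0.2·π_3 + 0.28·π_4
π_2 = 0.16·π_1 + 0.32·π_2 + 0.28·π_3 + 0.28·π_4
π_3 = 0.4·π_1 + 0.24·π_2 + 0.2·π_3 + 0.2·π_4
Solving with the normalization constraint gives π = (0.2492, 0.2605, 0.2603, 0.2300).
So the stationary probability of state 4 is 0.2492.

0.2492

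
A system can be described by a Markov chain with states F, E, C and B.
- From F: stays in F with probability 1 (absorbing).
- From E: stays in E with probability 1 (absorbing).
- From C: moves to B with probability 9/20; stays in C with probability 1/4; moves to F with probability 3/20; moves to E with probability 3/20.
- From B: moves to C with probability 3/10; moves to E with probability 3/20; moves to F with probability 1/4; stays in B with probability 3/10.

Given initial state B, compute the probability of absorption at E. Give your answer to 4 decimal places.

0.4038

Let h(s) be the probability of absorption at E starting from transient state s. Then h(E) = 1 and h(F) = 0. By first-step analysis:
h(C) = 0.15·0 + 0.15·1 + 0.25·h(C) + 0.45·h(B)
h(B) = 0.25·0 + 0.15·1 + 0.3·h(C) + 0.3·h(B)
Solving: h(C) = 0.4423, h(B) = 0.4038.
Starting from B, the probability is 0.4038.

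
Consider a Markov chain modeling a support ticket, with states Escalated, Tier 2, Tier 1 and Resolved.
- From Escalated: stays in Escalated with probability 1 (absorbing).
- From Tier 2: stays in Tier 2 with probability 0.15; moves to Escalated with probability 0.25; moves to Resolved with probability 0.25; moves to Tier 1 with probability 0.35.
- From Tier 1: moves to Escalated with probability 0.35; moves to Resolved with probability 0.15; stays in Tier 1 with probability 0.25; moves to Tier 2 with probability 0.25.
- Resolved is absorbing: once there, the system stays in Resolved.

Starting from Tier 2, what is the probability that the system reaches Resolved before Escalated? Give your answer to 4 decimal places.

Let h(s) be the probability of absorption at Resolved starting from transient state s. Then h(Resolved) = 1 and h(Escalated) = 0. By first-step analysis:
h(Tier 2) = 0.25·0 + 0.15·h(Tier 2) + 0.35·h(Tier 1) + 0.25·1
h(Tier 1) = 0.35·0 + 0.25·h(Tier 2) + 0.25·h(Tier 1) + 0.15·1
Solving: h(Tier 2) = 0.4364, h(Tier 1) = 0.3455.
Starting from Tier 2, the probability is 0.4364.

0.4364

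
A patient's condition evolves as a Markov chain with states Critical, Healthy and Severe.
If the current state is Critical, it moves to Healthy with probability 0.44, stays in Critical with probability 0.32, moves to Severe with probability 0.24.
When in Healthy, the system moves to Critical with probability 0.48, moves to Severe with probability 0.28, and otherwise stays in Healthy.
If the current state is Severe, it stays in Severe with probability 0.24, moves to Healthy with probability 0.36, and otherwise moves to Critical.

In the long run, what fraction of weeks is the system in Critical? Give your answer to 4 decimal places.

Let the stationary distribution be π with π = πP and π_1 + π_2 + π_3 = 1.
π_1 = 0.32·π_1 + 0.48·π_2 + 0.4·π_3
π_2 = 0.44·π_1 + 0.24·π_2 + 0.36·π_3
Solving with the normalization constraint gives π = (0.3963, 0.3497, 0.2540).
So the stationary probability of Critical is 0.3963.

0.3963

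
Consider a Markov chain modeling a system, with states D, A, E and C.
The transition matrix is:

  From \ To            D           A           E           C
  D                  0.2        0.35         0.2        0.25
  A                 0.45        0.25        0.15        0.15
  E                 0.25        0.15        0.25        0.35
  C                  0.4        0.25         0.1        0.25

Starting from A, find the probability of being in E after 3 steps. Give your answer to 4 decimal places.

Propagate the distribution vector 3 steps from A.
After 0 steps: (0.0000, 1.0000, 0.0000, 0.0000)
After 1 step: (0.4500, 0.2500, 0.1500, 0.1500)
After 2 steps: (0.3000, 0.2800, 0.1800, 0.2400)
After 3 steps: (0.3270, 0.2620, 0.1710, 0.2400)
P(in E after 3 steps) = 0.1710

0.1710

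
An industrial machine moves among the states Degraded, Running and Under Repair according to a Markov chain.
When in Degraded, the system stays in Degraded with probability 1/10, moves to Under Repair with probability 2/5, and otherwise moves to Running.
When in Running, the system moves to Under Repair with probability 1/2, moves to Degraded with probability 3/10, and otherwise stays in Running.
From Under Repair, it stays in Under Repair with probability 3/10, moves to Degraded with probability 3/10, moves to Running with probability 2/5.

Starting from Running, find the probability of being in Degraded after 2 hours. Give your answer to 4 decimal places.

0.2400

Sum over the intermediate state after 1 hour:
P = P(Running→Degraded)·P(Degraded→Degraded) + P(Running→Running)·P(Running→Degraded) + P(Running→Under Repair)·P(Under Repair→Degraded)
  = 0.3×0.1 + 0.2×0.3 + 0.5×0.3
  = 0.0300 + 0.0600 + 0.1500 = 0.2400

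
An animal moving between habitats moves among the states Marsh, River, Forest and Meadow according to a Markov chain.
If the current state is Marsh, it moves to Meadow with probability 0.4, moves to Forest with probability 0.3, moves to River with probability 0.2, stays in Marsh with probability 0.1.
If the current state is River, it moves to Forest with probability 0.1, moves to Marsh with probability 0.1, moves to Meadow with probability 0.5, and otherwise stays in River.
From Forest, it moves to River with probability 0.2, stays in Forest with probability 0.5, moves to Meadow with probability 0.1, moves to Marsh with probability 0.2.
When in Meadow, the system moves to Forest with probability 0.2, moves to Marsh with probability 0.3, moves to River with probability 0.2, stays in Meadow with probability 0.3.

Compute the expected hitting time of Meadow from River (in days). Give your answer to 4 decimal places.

Let t(s) be the expected number of days to first reach Meadow from state s, with t(Meadow) = 0. Conditioning on the first day:
t(Marsh) = 1 + 0.1·t(Marsh) + 0.2·t(River) + 0.3·t(Forest)
t(River) = 1 + 0.1·t(Marsh) + 0.3·t(River) + 0.1·t(Forest)
t(Forest) = 1 + 0.2·t(Marsh) + 0.2·t(River) + 0.5·t(Forest)
Solving: t(Marsh) = 3.0638, t(River) = 2.4681, t(Forest) = 4.2128.
Expected days from River to Meadow: 2.4681.

2.4681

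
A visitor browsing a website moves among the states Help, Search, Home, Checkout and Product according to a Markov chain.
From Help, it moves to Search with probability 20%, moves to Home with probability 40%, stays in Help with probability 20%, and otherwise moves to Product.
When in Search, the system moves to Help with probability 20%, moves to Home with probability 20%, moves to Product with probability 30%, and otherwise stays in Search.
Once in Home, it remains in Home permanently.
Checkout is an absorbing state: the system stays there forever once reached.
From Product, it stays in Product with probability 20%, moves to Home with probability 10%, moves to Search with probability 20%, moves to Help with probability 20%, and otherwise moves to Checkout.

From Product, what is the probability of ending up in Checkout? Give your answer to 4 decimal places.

0.4875

Let h(s) be the probability of absorption at Checkout starting from transient state s. Then h(Checkout) = 1 and h(Home) = 0. By first-step analysis:
h(Help) = 0.2·h(Help) + 0.2·h(Search) + 0.4·0 + 0.2·h(Product)
h(Search) = 0.2·h(Help) + 0.3·h(Search) + 0.2·0 + 0.3·h(Product)
h(Product) = 0.2·h(Help) + 0.2·h(Search) + 0.1·0 + 0.3·1 + 0.2·h(Product)
Solving: h(Help) = 0.1875, h(Search) = 0.2625, h(Product) = 0.4875.
Starting from Product, the probability is 0.4875.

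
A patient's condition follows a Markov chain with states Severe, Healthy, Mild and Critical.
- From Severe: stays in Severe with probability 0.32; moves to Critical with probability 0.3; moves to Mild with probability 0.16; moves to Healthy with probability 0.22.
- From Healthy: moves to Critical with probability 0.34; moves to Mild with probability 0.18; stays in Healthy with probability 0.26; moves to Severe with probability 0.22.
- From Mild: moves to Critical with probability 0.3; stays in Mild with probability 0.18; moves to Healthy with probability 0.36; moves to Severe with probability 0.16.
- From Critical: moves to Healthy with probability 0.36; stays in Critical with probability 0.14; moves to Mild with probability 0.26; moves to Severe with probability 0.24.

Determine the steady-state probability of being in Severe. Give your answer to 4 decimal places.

Let the stationary distribution be π with π = πP and π_1 + π_2 + π_3 + π_4 = 1.
π_1 = 0.32·π_1 + 0.22·π_2 + 0.16·π_3 + 0.24·π_4
π_2 = 0.22·π_1 + 0.26·π_2 + 0.36·π_3 + 0.36·π_4
π_3 = 0.16·π_1 + 0.18·π_2 + 0.18·π_3 + 0.26·π_4
Solving with the normalization constraint gives π = (0.2373, 0.2971, 0.1968, 0.2689).
So the stationary probability of Severe is 0.2373.

0.2373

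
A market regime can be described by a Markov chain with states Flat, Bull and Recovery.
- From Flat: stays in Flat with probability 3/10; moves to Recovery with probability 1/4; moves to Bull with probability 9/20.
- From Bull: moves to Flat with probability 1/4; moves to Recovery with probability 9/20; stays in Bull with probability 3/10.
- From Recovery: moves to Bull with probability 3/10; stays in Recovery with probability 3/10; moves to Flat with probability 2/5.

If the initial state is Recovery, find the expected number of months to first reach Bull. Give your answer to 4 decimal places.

2.8205

Let t(s) be the expected number of months to first reach Bull from state s, with t(Bull) = 0. Conditioning on the first month:
t(Flat) = 1 + 0.3·t(Flat) + 0.25·t(Recovery)
t(Recovery) = 1 + 0.4·t(Flat) + 0.3·t(Recovery)
Solving: t(Flat) = 2.4359, t(Recovery) = 2.8205.
Expected months from Recovery to Bull: 2.8205.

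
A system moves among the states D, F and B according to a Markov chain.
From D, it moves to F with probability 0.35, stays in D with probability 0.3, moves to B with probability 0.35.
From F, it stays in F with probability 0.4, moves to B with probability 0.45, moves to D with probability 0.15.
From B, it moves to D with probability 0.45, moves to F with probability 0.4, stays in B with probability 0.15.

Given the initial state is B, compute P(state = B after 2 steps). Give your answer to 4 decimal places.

Sum over the intermediate state after 1 step:
P = P(B→D)·P(D→B) + P(B→F)·P(F→B) + P(B→B)·P(B→B)
  = 0.45×0.35 + 0.4×0.45 + 0.15×0.15
  = 0.1575 + 0.1800 + 0.0225 = 0.3600

0.3600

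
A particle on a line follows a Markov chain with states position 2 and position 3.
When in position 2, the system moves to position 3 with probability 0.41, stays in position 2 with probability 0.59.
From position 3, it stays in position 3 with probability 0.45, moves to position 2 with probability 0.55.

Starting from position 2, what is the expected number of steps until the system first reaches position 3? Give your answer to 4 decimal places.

2.4390

Let t(s) be the expected number of steps to first reach position 3 from state s, with t(position 3) = 0. Conditioning on the first step:
t(position 2) = 1 + 0.59·t(position 2)
Solving: t(position 2) = 2.4390.
Expected steps from position 2 to position 3: 2.4390.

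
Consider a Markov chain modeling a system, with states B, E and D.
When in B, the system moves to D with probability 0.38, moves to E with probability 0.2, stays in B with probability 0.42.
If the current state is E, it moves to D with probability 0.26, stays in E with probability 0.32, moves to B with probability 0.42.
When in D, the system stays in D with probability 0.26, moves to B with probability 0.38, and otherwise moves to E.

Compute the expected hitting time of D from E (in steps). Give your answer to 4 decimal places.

Let t(s) be the expected number of steps to first reach D from state s, with t(D) = 0. Conditioning on the first step:
t(B) = 1 + 0.42·t(B) + 0.2·t(E)
t(E) = 1 + 0.42·t(B) + 0.32·t(E)
Solving: t(B) = 2.8351, t(E) = 3.2216.
Expected steps from E to D: 3.2216.

3.2216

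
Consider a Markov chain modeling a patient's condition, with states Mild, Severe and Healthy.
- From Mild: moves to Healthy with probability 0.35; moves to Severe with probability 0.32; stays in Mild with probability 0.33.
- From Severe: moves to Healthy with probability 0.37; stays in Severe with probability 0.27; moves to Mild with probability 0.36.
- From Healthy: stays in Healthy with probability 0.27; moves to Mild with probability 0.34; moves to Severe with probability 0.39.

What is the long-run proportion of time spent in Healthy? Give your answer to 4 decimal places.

Let the stationary distribution be π with π = πP and π_1 + π_2 + π_3 = 1.
π_1 = 0.33·π_1 + 0.36·π_2 + 0.34·π_3
π_2 = 0.32·π_1 + 0.27·π_2 + 0.39·π_3
Solving with the normalization constraint gives π = (0.3431, 0.3268, 0.3301).
So the stationary probability of Healthy is 0.3301.

0.3301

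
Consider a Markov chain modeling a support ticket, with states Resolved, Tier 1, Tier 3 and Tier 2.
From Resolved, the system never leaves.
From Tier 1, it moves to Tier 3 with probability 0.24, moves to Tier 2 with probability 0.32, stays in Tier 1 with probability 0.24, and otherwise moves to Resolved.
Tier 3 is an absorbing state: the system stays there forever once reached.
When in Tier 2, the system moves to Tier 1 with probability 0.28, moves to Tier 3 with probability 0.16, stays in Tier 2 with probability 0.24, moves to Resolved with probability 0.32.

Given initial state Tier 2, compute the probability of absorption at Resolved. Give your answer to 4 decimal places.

0.6131

Let h(s) be the probability of absorption at Resolved starting from transient state s. Then h(Resolved) = 1 and h(Tier 3) = 0. By first-step analysis:
h(Tier 1) = 0.2·1 + 0.24·h(Tier 1) + 0.24·0 + 0.32·h(Tier 2)
h(Tier 2) = 0.32·1 + 0.28·h(Tier 1) + 0.16·0 + 0.24·h(Tier 2)
Solving: h(Tier 1) = 0.5213, h(Tier 2) = 0.6131.
Starting from Tier 2, the probability is 0.6131.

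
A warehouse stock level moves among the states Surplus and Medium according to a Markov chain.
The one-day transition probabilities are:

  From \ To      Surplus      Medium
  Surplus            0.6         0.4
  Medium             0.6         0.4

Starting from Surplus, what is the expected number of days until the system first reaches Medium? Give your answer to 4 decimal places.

Let t(s) be the expected number of days to first reach Medium from state s, with t(Medium) = 0. Conditioning on the first day:
t(Surplus) = 1 + 0.6·t(Surplus)
Solving: t(Surplus) = 2.5000.
Expected days from Surplus to Medium: 2.5000.

2.5000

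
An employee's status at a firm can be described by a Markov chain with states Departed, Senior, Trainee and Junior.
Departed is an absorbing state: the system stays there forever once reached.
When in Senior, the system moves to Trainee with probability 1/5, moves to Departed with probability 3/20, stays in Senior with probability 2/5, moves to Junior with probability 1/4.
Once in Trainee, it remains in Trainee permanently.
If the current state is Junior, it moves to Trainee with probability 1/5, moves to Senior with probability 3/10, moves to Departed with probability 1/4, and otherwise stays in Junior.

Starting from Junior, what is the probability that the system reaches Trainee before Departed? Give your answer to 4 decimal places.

Let h(s) be the probability of absorption at Trainee starting from transient state s. Then h(Trainee) = 1 and h(Departed) = 0. By first-step analysis:
h(Senior) = 0.15·0 + 0.4·h(Senior) + 0.2·1 + 0.25·h(Junior)
h(Junior) = 0.25·0 + 0.3·h(Senior) + 0.2·1 + 0.25·h(Junior)
Solving: h(Senior) = 0.5333, h(Junior) = 0.4800.
Starting from Junior, the probability is 0.4800.

0.4800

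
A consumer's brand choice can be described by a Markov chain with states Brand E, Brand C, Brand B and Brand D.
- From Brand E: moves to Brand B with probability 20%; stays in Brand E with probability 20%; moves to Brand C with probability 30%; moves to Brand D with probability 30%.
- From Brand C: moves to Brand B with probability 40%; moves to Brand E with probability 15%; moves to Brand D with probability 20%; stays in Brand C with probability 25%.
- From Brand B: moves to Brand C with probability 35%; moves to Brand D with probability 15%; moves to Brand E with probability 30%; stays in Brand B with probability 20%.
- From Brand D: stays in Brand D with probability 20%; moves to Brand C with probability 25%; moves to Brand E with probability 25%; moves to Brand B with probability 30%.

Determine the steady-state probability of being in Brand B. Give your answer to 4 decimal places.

0.2787

Let the stationary distribution be π with π = πP and π_1 + π_2 + π_3 + π_4 = 1.
π_1 = 0.2·π_1 + 0.15·π_2 + 0.3·π_3 + 0.25·π_4
π_2 = 0.3·π_1 + 0.25·π_2 + 0.35·π_3 + 0.25·π_4
π_3 = 0.2·π_1 + 0.4·π_2 + 0.2·π_3 + 0.3·π_4
Solving with the normalization constraint gives π = (0.2238, 0.2891, 0.2787, 0.2085).
So the stationary probability of Brand B is 0.2787.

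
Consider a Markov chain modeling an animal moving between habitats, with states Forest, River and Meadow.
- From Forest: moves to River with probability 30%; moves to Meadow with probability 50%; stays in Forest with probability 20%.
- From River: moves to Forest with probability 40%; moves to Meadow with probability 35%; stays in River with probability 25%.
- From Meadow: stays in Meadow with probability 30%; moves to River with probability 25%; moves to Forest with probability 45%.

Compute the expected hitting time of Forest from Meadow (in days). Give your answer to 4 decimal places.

2.2857

Let t(s) be the expected number of days to first reach Forest from state s, with t(Forest) = 0. Conditioning on the first day:
t(River) = 1 + 0.25·t(River) + 0.35·t(Meadow)
t(Meadow) = 1 + 0.25·t(River) + 0.3·t(Meadow)
Solving: t(River) = 2.4000, t(Meadow) = 2.2857.
Expected days from Meadow to Forest: 2.2857.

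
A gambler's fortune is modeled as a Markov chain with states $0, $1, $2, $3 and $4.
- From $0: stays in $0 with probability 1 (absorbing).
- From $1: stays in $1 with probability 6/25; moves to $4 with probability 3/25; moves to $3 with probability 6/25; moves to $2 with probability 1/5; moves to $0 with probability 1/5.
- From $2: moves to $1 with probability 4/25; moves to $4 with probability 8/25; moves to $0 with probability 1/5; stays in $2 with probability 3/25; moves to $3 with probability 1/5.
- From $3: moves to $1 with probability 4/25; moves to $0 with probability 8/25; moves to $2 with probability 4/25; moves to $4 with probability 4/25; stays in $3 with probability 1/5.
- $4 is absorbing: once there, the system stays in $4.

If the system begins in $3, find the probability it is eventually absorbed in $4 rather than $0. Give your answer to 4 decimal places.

0.3897

Let h(s) be the probability of absorption at $4 starting from transient state s. Then h($4) = 1 and h($0) = 0. By first-step analysis:
h($1) = 0.2·0 + 0.24·h($1) + 0.2·h($2) + 0.24·h($3) + 0.12·1
h($2) = 0.2·0 + 0.16·h($1) + 0.12·h($2) + 0.2·h($3) + 0.32·1
h($3) = 0.32·0 + 0.16·h($1) + 0.16·h($2) + 0.2·h($3) + 0.16·1
Solving: h($1) = 0.4201, h($2) = 0.5286, h($3) = 0.3897.
Starting from $3, the probability is 0.3897.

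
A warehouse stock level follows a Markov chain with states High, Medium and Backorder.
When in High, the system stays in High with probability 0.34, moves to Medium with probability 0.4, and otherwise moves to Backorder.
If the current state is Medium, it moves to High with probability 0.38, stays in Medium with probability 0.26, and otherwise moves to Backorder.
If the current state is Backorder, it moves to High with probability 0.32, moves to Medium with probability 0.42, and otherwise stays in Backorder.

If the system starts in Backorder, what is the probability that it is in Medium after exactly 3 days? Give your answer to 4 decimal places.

0.3575

Propagate the distribution vector 3 days from Backorder.
After 0 days: (0.0000, 0.0000, 1.0000)
After 1 day: (0.3200, 0.4200, 0.2600)
After 2 days: (0.3516, 0.3464, 0.3020)
After 3 days: (0.3478, 0.3575, 0.2946)
P(in Medium after 3 days) = 0.3575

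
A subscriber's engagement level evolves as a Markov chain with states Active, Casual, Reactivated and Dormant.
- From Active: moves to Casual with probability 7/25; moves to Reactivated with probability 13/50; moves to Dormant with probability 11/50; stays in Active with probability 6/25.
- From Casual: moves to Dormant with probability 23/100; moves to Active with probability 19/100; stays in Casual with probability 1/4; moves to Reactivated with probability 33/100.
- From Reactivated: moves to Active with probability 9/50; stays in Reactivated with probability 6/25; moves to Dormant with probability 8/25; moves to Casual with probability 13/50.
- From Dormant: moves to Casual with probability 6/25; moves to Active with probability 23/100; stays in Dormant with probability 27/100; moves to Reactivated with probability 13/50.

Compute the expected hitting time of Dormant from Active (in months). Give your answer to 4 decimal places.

4.0002

Let t(s) be the expected number of months to first reach Dormant from state s, with t(Dormant) = 0. Conditioning on the first month:
t(Active) = 1 + 0.24·t(Active) + 0.28·t(Casual) + 0.26·t(Reactivated)
t(Casual) = 1 + 0.19·t(Active) + 0.25·t(Casual) + 0.33·t(Reactivated)
t(Reactivated) = 1 + 0.18·t(Active) + 0.26·t(Casual) + 0.24·t(Reactivated)
Solving: t(Active) = 4.0002, t(Casual) = 3.9348, t(Reactivated) = 3.6093.
Expected months from Active to Dormant: 4.0002.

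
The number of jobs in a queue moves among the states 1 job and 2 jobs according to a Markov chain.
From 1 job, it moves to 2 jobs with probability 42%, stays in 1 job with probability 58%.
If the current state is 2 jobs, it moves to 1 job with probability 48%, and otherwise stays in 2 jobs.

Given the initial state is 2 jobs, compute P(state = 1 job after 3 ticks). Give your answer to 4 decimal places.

0.5328

Propagate the distribution vector 3 ticks from 2 jobs.
After 0 ticks: (0.0000, 1.0000)
After 1 tick: (0.4800, 0.5200)
After 2 ticks: (0.5280, 0.4720)
After 3 ticks: (0.5328, 0.4672)
P(in 1 job after 3 ticks) = 0.5328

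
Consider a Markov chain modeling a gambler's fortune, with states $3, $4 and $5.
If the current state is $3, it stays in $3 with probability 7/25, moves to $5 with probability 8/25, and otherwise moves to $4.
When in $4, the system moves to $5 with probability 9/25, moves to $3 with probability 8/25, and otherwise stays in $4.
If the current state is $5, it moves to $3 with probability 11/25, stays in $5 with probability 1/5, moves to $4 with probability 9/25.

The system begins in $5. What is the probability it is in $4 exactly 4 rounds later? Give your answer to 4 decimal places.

0.3594

Propagate the distribution vector 4 rounds from $5.
After 0 rounds: (0.0000, 0.0000, 1.0000)
After 1 round: (0.4400, 0.3600, 0.2000)
After 2 rounds: (0.3264, 0.3632, 0.3104)
After 3 rounds: (0.3442, 0.3585, 0.2973)
After 4 rounds: (0.3419, 0.3594, 0.2987)
P(in $4 after 4 rounds) = 0.3594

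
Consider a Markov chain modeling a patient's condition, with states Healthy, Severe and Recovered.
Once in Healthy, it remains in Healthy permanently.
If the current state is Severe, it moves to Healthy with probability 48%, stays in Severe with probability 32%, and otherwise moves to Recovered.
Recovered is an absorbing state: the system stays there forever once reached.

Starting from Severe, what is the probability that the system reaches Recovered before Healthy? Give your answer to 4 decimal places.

0.2941

Let h(s) be the probability of absorption at Recovered starting from transient state s. Then h(Recovered) = 1 and h(Healthy) = 0. By first-step analysis:
h(Severe) = 0.48·0 + 0.32·h(Severe) + 0.2·1
Solving: h(Severe) = 0.2941.
Starting from Severe, the probability is 0.2941.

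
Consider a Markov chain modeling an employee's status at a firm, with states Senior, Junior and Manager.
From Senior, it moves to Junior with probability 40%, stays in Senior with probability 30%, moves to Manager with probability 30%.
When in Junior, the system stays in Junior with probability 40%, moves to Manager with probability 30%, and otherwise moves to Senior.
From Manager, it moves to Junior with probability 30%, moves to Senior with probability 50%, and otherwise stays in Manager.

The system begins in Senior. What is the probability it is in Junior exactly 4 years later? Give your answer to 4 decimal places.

0.3727

Propagate the distribution vector 4 years from Senior.
After 0 years: (1.0000, 0.0000, 0.0000)
After 1 year: (0.3000, 0.4000, 0.3000)
After 2 years: (0.3600, 0.3700, 0.2700)
After 3 years: (0.3540, 0.3730, 0.2730)
After 4 years: (0.3546, 0.3727, 0.2727)
P(in Junior after 4 years) = 0.3727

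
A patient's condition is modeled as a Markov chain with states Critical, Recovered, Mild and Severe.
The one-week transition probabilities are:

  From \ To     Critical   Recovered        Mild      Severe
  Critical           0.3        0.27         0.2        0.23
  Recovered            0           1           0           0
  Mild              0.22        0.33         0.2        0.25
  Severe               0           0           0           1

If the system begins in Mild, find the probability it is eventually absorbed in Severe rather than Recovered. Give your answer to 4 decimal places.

Let h(s) be the probability of absorption at Severe starting from transient state s. Then h(Severe) = 1 and h(Recovered) = 0. By first-step analysis:
h(Critical) = 0.3·h(Critical) + 0.27·0 + 0.2·h(Mild) + 0.23·1
h(Mild) = 0.22·h(Critical) + 0.33·0 + 0.2·h(Mild) + 0.25·1
Solving: h(Critical) = 0.4535, h(Mild) = 0.4372.
Starting from Mild, the probability is 0.4372.

0.4372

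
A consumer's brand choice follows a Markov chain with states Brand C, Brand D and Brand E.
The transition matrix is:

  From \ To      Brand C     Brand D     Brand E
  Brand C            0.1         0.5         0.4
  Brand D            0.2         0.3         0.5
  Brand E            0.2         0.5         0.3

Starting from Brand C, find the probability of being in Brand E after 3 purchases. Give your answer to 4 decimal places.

0.3990

Propagate the distribution vector 3 purchases from Brand C.
After 0 purchases: (1.0000, 0.0000, 0.0000)
After 1 purchase: (0.1000, 0.5000, 0.4000)
After 2 purchases: (0.1900, 0.4000, 0.4100)
After 3 purchases: (0.1810, 0.4200, 0.3990)
P(in Brand E after 3 purchases) = 0.3990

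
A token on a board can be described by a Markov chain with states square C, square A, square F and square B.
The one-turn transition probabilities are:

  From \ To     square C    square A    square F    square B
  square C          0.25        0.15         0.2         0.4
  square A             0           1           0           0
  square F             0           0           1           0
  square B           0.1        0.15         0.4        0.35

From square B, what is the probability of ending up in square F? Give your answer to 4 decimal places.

Let h(s) be the probability of absorption at square F starting from transient state s. Then h(square F) = 1 and h(square A) = 0. By first-step analysis:
h(square C) = 0.25·h(square C) + 0.15·0 + 0.2·1 + 0.4·h(square B)
h(square B) = 0.1·h(square C) + 0.15·0 + 0.4·1 + 0.35·h(square B)
Solving: h(square C) = 0.6480, h(square B) = 0.7151.
Starting from square B, the probability is 0.7151.

0.7151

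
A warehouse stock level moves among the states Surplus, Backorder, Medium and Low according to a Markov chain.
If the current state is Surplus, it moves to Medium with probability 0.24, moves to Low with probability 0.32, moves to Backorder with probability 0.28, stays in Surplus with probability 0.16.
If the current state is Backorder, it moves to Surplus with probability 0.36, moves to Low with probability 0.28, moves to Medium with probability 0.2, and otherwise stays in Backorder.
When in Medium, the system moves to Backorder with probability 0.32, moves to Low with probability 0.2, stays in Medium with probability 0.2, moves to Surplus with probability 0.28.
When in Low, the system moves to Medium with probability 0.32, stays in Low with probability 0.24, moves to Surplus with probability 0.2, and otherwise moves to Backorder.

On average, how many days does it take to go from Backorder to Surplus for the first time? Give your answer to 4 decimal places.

Let t(s) be the expected number of days to first reach Surplus from state s, with t(Surplus) = 0. Conditioning on the first day:
t(Backorder) = 1 + 0.16·t(Backorder) + 0.2·t(Medium) + 0.28·t(Low)
t(Medium) = 1 + 0.32·t(Backorder) + 0.2·t(Medium) + 0.2·t(Low)
t(Low) = 1 + 0.24·t(Backorder) + 0.32·t(Medium) + 0.24·t(Low)
Solving: t(Backorder) = 3.3185, t(Medium) = 3.5411, t(Low) = 3.8547.
Expected days from Backorder to Surplus: 3.3185.

3.3185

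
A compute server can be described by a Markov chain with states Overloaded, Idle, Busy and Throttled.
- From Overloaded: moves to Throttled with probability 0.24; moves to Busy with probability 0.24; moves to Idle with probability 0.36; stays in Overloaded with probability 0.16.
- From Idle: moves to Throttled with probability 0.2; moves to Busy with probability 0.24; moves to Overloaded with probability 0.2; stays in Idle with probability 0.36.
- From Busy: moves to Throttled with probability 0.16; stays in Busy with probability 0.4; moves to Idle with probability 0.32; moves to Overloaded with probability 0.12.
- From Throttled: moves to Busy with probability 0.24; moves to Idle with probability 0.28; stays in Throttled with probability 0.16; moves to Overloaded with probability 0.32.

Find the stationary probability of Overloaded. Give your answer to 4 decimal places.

Let the stationary distribution be π with π = πP and π_1 + π_2 + π_3 + π_4 = 1.
π_1 = 0.16·π_1 + 0.2·π_2 + 0.12·π_3 + 0.32·π_4
π_2 = 0.36·π_1 + 0.36·π_2 + 0.32·π_3 + 0.28·π_4
π_3 = 0.24·π_1 + 0.24·π_2 + 0.4·π_3 + 0.24·π_4
Solving with the normalization constraint gives π = (0.1921, 0.3335, 0.2857, 0.1887).
So the stationary probability of Overloaded is 0.1921.

0.1921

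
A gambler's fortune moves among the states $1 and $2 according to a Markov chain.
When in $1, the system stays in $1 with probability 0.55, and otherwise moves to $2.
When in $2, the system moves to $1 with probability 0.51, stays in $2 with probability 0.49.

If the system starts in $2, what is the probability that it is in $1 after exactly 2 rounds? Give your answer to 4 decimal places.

Sum over the intermediate state after 1 round:
P = P($2→$1)·P($1→$1) + P($2→$2)·P($2→$1)
  = 0.51×0.55 + 0.49×0.51
  = 0.2805 + 0.2499 = 0.5304

0.5304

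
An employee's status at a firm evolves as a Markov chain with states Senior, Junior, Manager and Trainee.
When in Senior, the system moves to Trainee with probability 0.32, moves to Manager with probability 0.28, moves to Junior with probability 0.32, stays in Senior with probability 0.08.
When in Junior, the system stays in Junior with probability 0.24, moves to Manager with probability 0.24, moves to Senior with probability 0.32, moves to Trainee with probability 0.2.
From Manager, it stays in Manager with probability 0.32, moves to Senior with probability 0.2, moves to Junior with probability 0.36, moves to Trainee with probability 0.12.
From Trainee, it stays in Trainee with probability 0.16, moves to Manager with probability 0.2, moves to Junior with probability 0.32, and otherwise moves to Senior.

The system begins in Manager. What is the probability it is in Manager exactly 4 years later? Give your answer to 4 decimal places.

0.2624

Propagate the distribution vector 4 years from Manager.
After 0 years: (0.0000, 0.0000, 1.0000, 0.0000)
After 1 year: (0.2000, 0.3600, 0.3200, 0.1200)
After 2 years: (0.2336, 0.3040, 0.2688, 0.1936)
After 3 years: (0.2317, 0.3064, 0.2631, 0.1988)
After 4 years: (0.2328, 0.3060, 0.2624, 0.1988)
P(in Manager after 4 years) = 0.2624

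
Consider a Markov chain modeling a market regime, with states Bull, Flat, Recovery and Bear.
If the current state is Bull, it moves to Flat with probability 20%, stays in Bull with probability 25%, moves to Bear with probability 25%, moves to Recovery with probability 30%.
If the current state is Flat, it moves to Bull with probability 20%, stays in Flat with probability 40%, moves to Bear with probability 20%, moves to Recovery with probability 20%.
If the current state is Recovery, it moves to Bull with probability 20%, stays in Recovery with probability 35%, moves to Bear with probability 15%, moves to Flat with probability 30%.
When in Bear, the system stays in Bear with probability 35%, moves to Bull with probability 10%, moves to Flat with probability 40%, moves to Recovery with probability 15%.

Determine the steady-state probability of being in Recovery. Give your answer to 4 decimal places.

Let the stationary distribution be π with π = πP and π_1 + π_2 + π_3 + π_4 = 1.
π_1 = 0.25·π_1 + 0.2·π_2 + 0.2·π_3 + 0.1·π_4
π_2 = 0.2·π_1 + 0.4·π_2 + 0.3·π_3 + 0.4·π_4
π_3 = 0.3·π_1 + 0.2·π_2 + 0.35·π_3 + 0.15·π_4
Solving with the normalization constraint gives π = (0.1861, 0.3384, 0.2435, 0.2319).
So the stationary probability of Recovery is 0.2435.

0.2435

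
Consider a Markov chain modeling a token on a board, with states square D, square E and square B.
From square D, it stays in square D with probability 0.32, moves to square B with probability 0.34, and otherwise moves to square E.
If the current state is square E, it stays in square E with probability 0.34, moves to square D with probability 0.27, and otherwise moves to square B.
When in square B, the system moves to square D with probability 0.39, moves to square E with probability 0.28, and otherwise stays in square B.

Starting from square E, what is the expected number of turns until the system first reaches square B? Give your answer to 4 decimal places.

2.6611

Let t(s) be the expected number of turns to first reach square B from state s, with t(square B) = 0. Conditioning on the first turn:
t(square D) = 1 + 0.32·t(square D) + 0.34·t(square E)
t(square E) = 1 + 0.27·t(square D) + 0.34·t(square E)
Solving: t(square D) = 2.8011, t(square E) = 2.6611.
Expected turns from square E to square B: 2.6611.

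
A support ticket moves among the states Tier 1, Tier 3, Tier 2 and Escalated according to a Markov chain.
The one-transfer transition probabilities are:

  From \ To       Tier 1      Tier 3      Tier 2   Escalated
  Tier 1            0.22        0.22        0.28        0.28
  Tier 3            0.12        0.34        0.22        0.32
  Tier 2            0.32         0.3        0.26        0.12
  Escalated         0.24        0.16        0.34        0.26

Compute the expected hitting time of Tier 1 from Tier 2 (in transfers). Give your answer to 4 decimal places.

4.0475

Let t(s) be the expected number of transfers to first reach Tier 1 from state s, with t(Tier 1) = 0. Conditioning on the first transfer:
t(Tier 3) = 1 + 0.34·t(Tier 3) + 0.22·t(Tier 2) + 0.32·t(Escalated)
t(Tier 2) = 1 + 0.3·t(Tier 3) + 0.26·t(Tier 2) + 0.12·t(Escalated)
t(Escalated) = 1 + 0.16·t(Tier 3) + 0.34·t(Tier 2) + 0.26·t(Escalated)
Solving: t(Tier 3) = 4.9389, t(Tier 2) = 4.0475, t(Escalated) = 4.2789.
Expected transfers from Tier 2 to Tier 1: 4.0475.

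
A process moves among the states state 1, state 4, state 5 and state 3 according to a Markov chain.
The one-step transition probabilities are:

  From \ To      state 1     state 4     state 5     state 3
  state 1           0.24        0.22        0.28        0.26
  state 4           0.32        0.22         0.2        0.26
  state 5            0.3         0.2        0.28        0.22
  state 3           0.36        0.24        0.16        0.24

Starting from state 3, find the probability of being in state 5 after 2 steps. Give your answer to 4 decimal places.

0.2320

Propagate the distribution vector 2 steps from state 3.
After 0 steps: (0.0000, 0.0000, 0.0000, 1.0000)
After 1 step: (0.3600, 0.2400, 0.1600, 0.2400)
After 2 steps: (0.2976, 0.2216, 0.2320, 0.2488)
P(in state 5 after 2 steps) = 0.2320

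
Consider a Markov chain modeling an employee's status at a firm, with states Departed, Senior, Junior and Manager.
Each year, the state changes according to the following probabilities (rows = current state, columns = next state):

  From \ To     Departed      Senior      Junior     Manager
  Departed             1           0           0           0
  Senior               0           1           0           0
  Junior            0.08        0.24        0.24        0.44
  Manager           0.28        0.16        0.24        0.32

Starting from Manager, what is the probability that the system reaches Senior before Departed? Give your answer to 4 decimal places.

0.4358

Let h(s) be the probability of absorption at Senior starting from transient state s. Then h(Senior) = 1 and h(Departed) = 0. By first-step analysis:
h(Junior) = 0.08·0 + 0.24·1 + 0.24·h(Junior) + 0.44·h(Manager)
h(Manager) = 0.28·0 + 0.16·1 + 0.24·h(Junior) + 0.32·h(Manager)
Solving: h(Junior) = 0.5681, h(Manager) = 0.4358.
Starting from Manager, the probability is 0.4358.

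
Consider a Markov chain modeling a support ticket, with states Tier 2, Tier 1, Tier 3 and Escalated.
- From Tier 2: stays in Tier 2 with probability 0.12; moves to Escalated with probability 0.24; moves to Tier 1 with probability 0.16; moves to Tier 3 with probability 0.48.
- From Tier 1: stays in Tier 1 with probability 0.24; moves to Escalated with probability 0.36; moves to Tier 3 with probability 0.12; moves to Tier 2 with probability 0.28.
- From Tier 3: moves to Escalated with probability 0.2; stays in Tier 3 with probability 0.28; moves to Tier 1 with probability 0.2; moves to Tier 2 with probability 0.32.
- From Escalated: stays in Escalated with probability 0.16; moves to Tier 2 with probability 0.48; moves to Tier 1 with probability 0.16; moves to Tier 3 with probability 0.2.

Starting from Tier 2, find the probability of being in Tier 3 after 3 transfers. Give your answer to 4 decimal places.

Propagate the distribution vector 3 transfers from Tier 2.
After 0 transfers: (1.0000, 0.0000, 0.0000, 0.0000)
After 1 transfer: (0.1200, 0.1600, 0.4800, 0.2400)
After 2 transfers: (0.3280, 0.1920, 0.2592, 0.2208)
After 3 transfers: (0.2820, 0.1857, 0.2972, 0.2350)
P(in Tier 3 after 3 transfers) = 0.2972

0.2972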